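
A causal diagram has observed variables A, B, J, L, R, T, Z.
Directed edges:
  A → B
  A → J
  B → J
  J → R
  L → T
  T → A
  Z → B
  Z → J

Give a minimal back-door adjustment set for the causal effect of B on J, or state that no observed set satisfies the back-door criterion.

B→J: minimal back-door set {A, Z}.

desc(B)\{B}={J,R}; candidates ⊆ {A,L,T,Z}.
size 0: {}; under {} B still reaches {A,J,L,R,T,Z} ∋ J.
size 1: {A}, {L}, {T} …(+1); under {A} B still reaches {J,R,Z} ∋ J.
{A,Z}: B⊥J given {A,Z} in G with B→· removed — back-door holds.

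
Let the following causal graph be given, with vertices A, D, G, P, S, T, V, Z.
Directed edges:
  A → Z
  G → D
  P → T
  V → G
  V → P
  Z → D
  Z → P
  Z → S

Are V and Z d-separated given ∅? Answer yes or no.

Yes — V ⊥ Z | ∅.

Bayes-Ball from V | ∅ reaches {D,G,P,T}.
Z ∉ reach(V|∅) ⇒ V ⊥ Z | ∅.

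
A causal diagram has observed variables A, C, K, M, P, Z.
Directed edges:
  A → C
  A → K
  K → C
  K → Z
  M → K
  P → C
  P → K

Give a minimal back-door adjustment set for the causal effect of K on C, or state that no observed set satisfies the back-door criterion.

K→C: minimal back-door set {A, P}.

desc(K)\{K}={C,Z}; candidates ⊆ {A,M,P}.
size 0: {}; under {} K still reaches {A,C,M,P} ∋ C.
size 1: {A}, {M}, {P}; under {A} K still reaches {C,M,P} ∋ C.
{A,P}: K⊥C given {A,P} in G with K→· removed — back-door holds.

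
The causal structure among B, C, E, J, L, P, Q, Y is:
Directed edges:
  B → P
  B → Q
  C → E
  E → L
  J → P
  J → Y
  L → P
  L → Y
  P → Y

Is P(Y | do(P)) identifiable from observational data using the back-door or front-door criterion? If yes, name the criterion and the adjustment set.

desc(P)\{P}={Y}; candidates ⊆ {B,C,E,J,L,Q}.
size 0: {}; under {} P still reaches {B,C,E,J,L,Q,Y} ∋ Y.
size 1: {B}, {C}, {E} …(+3); under {B} P still reaches {C,E,J,L,Y} ∋ Y.
{J,L}: P⊥Y given {J,L} in G with P→· removed — back-door holds.
P(Y|do(P)) = Σ_{J,L} P(Y|P,J,L)·P(J,L).

P(Y|do(P)): backdoor, adjust for {J, L}.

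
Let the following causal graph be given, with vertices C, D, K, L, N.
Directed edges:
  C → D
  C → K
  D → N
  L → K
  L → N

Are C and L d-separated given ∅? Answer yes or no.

Bayes-Ball from C | ∅ reaches {D,K,N}.
L ∉ reach(C|∅) ⇒ C ⊥ L | ∅.

Yes — C ⊥ L | ∅.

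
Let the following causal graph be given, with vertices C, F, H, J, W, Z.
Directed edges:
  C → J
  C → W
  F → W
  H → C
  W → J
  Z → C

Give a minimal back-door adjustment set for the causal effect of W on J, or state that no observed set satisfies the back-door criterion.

W→J: minimal back-door set {C}.

desc(W)\{W}={J}; candidates ⊆ {C,F,H,Z}.
size 0: {}; under {} W still reaches {C,F,H,J,Z} ∋ J.
{C}: W⊥J given {C} in G with W→· removed — back-door holds.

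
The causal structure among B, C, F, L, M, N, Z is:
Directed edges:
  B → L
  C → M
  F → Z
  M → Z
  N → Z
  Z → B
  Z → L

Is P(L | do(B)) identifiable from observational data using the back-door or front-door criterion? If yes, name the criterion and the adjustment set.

P(L|do(B)): backdoor, adjust for {Z}.

desc(B)\{B}={L}; candidates ⊆ {C,F,M,N,Z}.
size 0: {}; under {} B still reaches {C,F,L,M,N,Z} ∋ L.
{Z}: B⊥L given {Z} in G with B→· removed — back-door holds.
P(L|do(B)) = Σ_{Z} P(L|B,Z)·P(Z).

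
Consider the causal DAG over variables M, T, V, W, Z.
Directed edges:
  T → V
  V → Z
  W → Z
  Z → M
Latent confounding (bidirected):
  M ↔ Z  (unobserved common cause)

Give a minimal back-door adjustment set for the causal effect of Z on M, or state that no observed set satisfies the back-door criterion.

desc(Z)\{Z}={M}; candidates ⊆ {T,V,W}.
Z↔M: latent back-door arc(s) into Z.
size 0: {}; under {} Z still reaches {M,T,V,W} ∋ M.
size 1: {T}, {V}, {W}; under {T} Z still reaches {M,V,W} ∋ M.
size 2: {T,V}, {T,W}, {V,W}; under {T,V} Z still reaches {M,W} ∋ M.
Z↔M cannot be blocked by any observed set — no back-door set.

Z→M: no observed back-door set.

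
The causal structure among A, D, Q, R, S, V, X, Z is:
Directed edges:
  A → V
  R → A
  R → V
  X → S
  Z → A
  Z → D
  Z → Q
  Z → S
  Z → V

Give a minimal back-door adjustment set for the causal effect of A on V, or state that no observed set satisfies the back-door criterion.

A→V: minimal back-door set {R, Z}.

desc(A)\{A}={V}; candidates ⊆ {D,Q,R,S,X,Z}.
size 0: {}; under {} A still reaches {D,Q,R,S,V,Z} ∋ V.
size 1: {D}, {Q}, {R} …(+3); under {D} A still reaches {Q,R,S,V,Z} ∋ V.
{R,Z}: A⊥V given {R,Z} in G with A→· removed — back-door holds.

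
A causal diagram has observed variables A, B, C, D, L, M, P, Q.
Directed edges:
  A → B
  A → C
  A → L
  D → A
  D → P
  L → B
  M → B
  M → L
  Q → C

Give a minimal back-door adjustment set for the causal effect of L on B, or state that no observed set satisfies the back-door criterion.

L→B: minimal back-door set {A, M}.

desc(L)\{L}={B}; candidates ⊆ {A,C,D,M,P,Q}.
size 0: {}; under {} L still reaches {A,B,C,D,M,P} ∋ B.
size 1: {A}, {C}, {D} …(+3); under {A} L still reaches {B,M} ∋ B.
{A,M}: L⊥B given {A,M} in G with L→· removed — back-door holds.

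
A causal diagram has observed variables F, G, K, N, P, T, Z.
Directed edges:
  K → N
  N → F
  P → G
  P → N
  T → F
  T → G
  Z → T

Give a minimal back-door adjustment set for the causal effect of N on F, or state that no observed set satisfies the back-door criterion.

N→F: minimal back-door set ∅.

desc(N)\{N}={F}; candidates ⊆ {G,K,P,T,Z}.
∅: N⊥F given ∅ in G with N→· removed — back-door holds.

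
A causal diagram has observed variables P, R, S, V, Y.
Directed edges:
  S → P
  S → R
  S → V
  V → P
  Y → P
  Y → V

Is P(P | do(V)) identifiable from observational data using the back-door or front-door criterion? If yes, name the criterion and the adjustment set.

P(P|do(V)): backdoor, adjust for {S, Y}.

desc(V)\{V}={P}; candidates ⊆ {R,S,Y}.
size 0: {}; under {} V still reaches {P,R,S,Y} ∋ P.
size 1: {R}, {S}, {Y}; under {R} V still reaches {P,S,Y} ∋ P.
{S,Y}: V⊥P given {S,Y} in G with V→· removed — back-door holds.
P(P|do(V)) = Σ_{S,Y} P(P|V,S,Y)·P(S,Y).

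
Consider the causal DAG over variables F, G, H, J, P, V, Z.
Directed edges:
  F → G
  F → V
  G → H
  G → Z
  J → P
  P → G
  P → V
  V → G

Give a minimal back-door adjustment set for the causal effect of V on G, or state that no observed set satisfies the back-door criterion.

V→G: minimal back-door set {F, P}.

desc(V)\{V}={G,H,Z}; candidates ⊆ {F,J,P}.
size 0: {}; under {} V still reaches {F,G,H,J,P,Z} ∋ G.
size 1: {F}, {J}, {P}; under {F} V still reaches {G,H,J,P,Z} ∋ G.
{F,P}: V⊥G given {F,P} in G with V→· removed — back-door holds.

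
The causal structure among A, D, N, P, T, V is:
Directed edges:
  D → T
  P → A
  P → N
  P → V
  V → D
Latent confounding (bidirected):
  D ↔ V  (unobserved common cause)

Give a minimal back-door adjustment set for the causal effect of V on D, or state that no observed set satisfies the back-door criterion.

desc(V)\{V}={D,T}; candidates ⊆ {A,N,P}.
V↔D: latent back-door arc(s) into V.
size 0: {}; under {} V still reaches {A,D,N,P,T} ∋ D.
size 1: {A}, {N}, {P}; under {A} V still reaches {D,N,P,T} ∋ D.
size 2: {A,N}, {A,P}, {N,P}; under {A,N} V still reaches {D,P,T} ∋ D.
V↔D cannot be blocked by any observed set — no back-door set.

V→D: no observed back-door set.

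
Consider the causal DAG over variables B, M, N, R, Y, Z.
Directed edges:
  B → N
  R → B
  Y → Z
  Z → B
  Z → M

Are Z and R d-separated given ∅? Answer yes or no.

Yes — Z ⊥ R | ∅.

Bayes-Ball from Z | ∅ reaches {B,M,N,Y}.
R ∉ reach(Z|∅) ⇒ Z ⊥ R | ∅.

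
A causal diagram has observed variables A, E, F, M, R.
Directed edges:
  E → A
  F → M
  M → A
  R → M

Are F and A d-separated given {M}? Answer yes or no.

Yes — F ⊥ A | {M}.

Bayes-Ball from F | {M} reaches {R}.
A ∉ reach(F|{M}) ⇒ F ⊥ A | {M}.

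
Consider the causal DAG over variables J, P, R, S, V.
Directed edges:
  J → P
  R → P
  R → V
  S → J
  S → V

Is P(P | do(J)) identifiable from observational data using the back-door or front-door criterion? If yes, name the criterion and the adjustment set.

P(P|do(J)): backdoor, adjust for ∅.

desc(J)\{J}={P}; candidates ⊆ {R,S,V}.
∅: J⊥P given ∅ in G with J→· removed — back-door holds.
P(P|do(J)) = P(P|J) — no adjustment needed.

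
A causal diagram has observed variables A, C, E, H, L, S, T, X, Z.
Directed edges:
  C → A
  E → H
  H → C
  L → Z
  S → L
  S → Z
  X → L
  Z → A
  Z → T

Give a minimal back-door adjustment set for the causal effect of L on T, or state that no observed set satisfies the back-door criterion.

L→T: minimal back-door set {S}.

desc(L)\{L}={A,T,Z}; candidates ⊆ {C,E,H,S,X}.
size 0: {}; under {} L still reaches {A,S,T,X,Z} ∋ T.
{S}: L⊥T given {S} in G with L→· removed — back-door holds.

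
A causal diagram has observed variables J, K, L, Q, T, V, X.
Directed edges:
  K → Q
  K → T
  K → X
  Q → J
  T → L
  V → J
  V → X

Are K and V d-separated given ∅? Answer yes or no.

Yes — K ⊥ V | ∅.

Bayes-Ball from K | ∅ reaches {J,L,Q,T,X}.
V ∉ reach(K|∅) ⇒ K ⊥ V | ∅.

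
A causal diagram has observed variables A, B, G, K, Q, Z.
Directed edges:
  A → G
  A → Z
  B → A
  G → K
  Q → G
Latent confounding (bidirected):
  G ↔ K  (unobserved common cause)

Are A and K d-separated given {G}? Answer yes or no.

No — A and K are d-connected given {G}.

Bayes-Ball from A | {G} reaches {B,K,Q,Z}.
K ∈ reach(A|{G}) ⇒ A ⊥̸ K | {G}.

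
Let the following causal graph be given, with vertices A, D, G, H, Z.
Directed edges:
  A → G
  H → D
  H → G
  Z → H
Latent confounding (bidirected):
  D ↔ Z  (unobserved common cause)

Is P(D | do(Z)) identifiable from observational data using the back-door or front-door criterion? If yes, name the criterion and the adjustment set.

desc(Z)\{Z}={D,G,H}; candidates ⊆ {A}.
Z↔D: latent back-door arc(s) into Z.
size 0: {}; under {} Z still reaches {D} ∋ D.
size 1: {A}; under {A} Z still reaches {D} ∋ D.
Z↔D cannot be blocked by any observed set — no back-door set.
{H}: (i) intercepts every directed Z→D path; (ii) no back-door Z→{H}; (iii) {Z} blocks every back-door {H}→D. Front-door holds.
P(D|do(Z)) = Σ_{H} P(H|Z) Σ_{Z'} P(D|H,Z')P(Z').

P(D|do(Z)): frontdoor, adjust for {H}.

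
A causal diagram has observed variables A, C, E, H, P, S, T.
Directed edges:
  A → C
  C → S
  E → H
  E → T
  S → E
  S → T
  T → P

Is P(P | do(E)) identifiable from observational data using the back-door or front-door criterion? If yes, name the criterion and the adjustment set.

desc(E)\{E}={H,P,T}; candidates ⊆ {A,C,S}.
size 0: {}; under {} E still reaches {A,C,P,S,T} ∋ P.
{S}: E⊥P given {S} in G with E→· removed — back-door holds.
P(P|do(E)) = Σ_{S} P(P|E,S)·P(S).

P(P|do(E)): backdoor, adjust for {S}.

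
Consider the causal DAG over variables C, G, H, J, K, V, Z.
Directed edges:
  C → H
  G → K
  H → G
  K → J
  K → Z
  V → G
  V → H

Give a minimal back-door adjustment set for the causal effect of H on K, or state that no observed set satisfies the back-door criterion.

H→K: minimal back-door set {V}.

desc(H)\{H}={G,J,K,Z}; candidates ⊆ {C,V}.
size 0: {}; under {} H still reaches {C,G,J,K,V,Z} ∋ K.
{V}: H⊥K given {V} in G with H→· removed — back-door holds.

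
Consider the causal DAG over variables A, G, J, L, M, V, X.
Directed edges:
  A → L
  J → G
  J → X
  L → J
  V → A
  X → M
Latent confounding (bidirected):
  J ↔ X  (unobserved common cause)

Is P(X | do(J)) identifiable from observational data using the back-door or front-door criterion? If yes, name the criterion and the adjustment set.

P(X|do(J)): not identifiable (no BD/FD set).

desc(J)\{J}={G,M,X}; candidates ⊆ {A,L,V}.
J↔X: latent back-door arc(s) into J.
size 0: {}; under {} J still reaches {A,L,M,V,X} ∋ X.
size 1: {A}, {L}, {V}; under {A} J still reaches {L,M,X} ∋ X.
size 2: {A,L}, {A,V}, {L,V}; under {A,L} J still reaches {M,X} ∋ X.
J↔X cannot be blocked by any observed set — no back-door set.
No mediator lies on a directed J→…→X path.
Neither criterion identifies P(X|do(J)) in this graph.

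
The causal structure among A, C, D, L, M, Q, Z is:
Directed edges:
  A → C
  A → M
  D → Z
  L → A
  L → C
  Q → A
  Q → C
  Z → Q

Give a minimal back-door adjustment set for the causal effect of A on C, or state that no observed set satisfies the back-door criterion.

A→C: minimal back-door set {L, Q}.

desc(A)\{A}={C,M}; candidates ⊆ {D,L,Q,Z}.
size 0: {}; under {} A still reaches {C,D,L,Q,Z} ∋ C.
size 1: {D}, {L}, {Q} …(+1); under {D} A still reaches {C,L,Q,Z} ∋ C.
{L,Q}: A⊥C given {L,Q} in G with A→· removed — back-door holds.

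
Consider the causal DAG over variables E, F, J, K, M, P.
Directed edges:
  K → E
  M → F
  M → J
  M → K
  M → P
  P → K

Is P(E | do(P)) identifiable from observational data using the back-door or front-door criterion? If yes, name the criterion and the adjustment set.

P(E|do(P)): backdoor, adjust for {M}.

desc(P)\{P}={E,K}; candidates ⊆ {F,J,M}.
size 0: {}; under {} P still reaches {E,F,J,K,M} ∋ E.
{M}: P⊥E given {M} in G with P→· removed — back-door holds.
P(E|do(P)) = Σ_{M} P(E|P,M)·P(M).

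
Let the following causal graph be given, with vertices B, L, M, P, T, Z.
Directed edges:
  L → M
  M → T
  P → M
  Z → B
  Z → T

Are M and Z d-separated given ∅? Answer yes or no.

Yes — M ⊥ Z | ∅.

Bayes-Ball from M | ∅ reaches {L,P,T}.
Z ∉ reach(M|∅) ⇒ M ⊥ Z | ∅.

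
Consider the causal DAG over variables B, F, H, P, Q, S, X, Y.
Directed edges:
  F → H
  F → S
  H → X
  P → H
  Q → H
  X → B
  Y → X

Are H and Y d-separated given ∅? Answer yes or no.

Yes — H ⊥ Y | ∅.

Bayes-Ball from H | ∅ reaches {B,F,P,Q,S,X}.
Y ∉ reach(H|∅) ⇒ H ⊥ Y | ∅.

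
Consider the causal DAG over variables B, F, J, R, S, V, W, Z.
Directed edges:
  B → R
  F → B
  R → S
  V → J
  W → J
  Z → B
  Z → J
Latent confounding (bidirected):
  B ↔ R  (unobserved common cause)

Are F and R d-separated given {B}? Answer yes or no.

No — F and R are d-connected given {B}.

Bayes-Ball from F | {B} reaches {J,R,S,Z}.
R ∈ reach(F|{B}) ⇒ F ⊥̸ R | {B}.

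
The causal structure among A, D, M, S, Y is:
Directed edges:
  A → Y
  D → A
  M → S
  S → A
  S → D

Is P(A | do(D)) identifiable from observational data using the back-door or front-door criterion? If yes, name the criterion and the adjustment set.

desc(D)\{D}={A,Y}; candidates ⊆ {M,S}.
size 0: {}; under {} D still reaches {A,M,S,Y} ∋ A.
{S}: D⊥A given {S} in G with D→· removed — back-door holds.
P(A|do(D)) = Σ_{S} P(A|D,S)·P(S).

P(A|do(D)): backdoor, adjust for {S}.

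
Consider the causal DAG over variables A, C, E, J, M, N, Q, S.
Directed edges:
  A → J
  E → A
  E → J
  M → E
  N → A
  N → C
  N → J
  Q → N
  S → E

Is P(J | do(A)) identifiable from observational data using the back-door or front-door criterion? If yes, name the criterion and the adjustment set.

desc(A)\{A}={J}; candidates ⊆ {C,E,M,N,Q,S}.
size 0: {}; under {} A still reaches {C,E,J,M,N,Q,S} ∋ J.
size 1: {C}, {E}, {M} …(+3); under {C} A still reaches {E,J,M,N,Q,S} ∋ J.
{E,N}: A⊥J given {E,N} in G with A→· removed — back-door holds.
P(J|do(A)) = Σ_{E,N} P(J|A,E,N)·P(E,N).

P(J|do(A)): backdoor, adjust for {E, N}.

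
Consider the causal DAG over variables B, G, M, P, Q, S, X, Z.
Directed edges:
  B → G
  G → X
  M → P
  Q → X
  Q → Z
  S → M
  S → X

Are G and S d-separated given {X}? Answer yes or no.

Bayes-Ball from G | {X} reaches {B,M,P,Q,S,Z}.
S ∈ reach(G|{X}) ⇒ G ⊥̸ S | {X}.

No — G and S are d-connected given {X}.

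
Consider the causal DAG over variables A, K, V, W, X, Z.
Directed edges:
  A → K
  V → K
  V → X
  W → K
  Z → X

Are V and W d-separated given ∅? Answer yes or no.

Bayes-Ball from V | ∅ reaches {K,X}.
W ∉ reach(V|∅) ⇒ V ⊥ W | ∅.

Yes — V ⊥ W | ∅.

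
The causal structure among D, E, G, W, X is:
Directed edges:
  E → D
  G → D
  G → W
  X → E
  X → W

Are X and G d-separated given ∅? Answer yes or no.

Bayes-Ball from X | ∅ reaches {D,E,W}.
G ∉ reach(X|∅) ⇒ X ⊥ G | ∅.

Yes — X ⊥ G | ∅.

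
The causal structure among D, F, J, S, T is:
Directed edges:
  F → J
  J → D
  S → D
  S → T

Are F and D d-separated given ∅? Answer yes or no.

Bayes-Ball from F | ∅ reaches {D,J}.
D ∈ reach(F|∅) ⇒ F ⊥̸ D | ∅.

No — F and D are d-connected given ∅.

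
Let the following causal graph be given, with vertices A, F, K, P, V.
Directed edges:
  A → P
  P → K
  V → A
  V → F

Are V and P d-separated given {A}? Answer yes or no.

Yes — V ⊥ P | {A}.

Bayes-Ball from V | {A} reaches {F}.
P ∉ reach(V|{A}) ⇒ V ⊥ P | {A}.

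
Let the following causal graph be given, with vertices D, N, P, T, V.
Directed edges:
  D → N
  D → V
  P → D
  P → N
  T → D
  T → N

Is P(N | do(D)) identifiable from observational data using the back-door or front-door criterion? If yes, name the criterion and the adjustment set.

P(N|do(D)): backdoor, adjust for {P, T}.

desc(D)\{D}={N,V}; candidates ⊆ {P,T}.
size 0: {}; under {} D still reaches {N,P,T} ∋ N.
size 1: {P}, {T}; under {P} D still reaches {N,T} ∋ N.
{P,T}: D⊥N given {P,T} in G with D→· removed — back-door holds.
P(N|do(D)) = Σ_{P,T} P(N|D,P,T)·P(P,T).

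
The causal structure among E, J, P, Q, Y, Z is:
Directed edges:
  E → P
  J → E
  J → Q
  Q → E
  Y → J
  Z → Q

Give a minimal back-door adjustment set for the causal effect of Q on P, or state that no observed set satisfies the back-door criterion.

Q→P: minimal back-door set {J}.

desc(Q)\{Q}={E,P}; candidates ⊆ {J,Y,Z}.
size 0: {}; under {} Q still reaches {E,J,P,Y,Z} ∋ P.
{J}: Q⊥P given {J} in G with Q→· removed — back-door holds.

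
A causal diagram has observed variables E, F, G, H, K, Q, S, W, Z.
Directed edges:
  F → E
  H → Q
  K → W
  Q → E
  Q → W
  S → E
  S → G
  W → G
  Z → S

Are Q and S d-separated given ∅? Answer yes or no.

Bayes-Ball from Q | ∅ reaches {E,G,H,W}.
S ∉ reach(Q|∅) ⇒ Q ⊥ S | ∅.

Yes — Q ⊥ S | ∅.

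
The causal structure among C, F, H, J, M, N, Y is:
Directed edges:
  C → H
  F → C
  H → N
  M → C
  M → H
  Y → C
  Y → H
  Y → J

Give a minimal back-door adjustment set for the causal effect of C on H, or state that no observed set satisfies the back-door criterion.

C→H: minimal back-door set {M, Y}.

desc(C)\{C}={H,N}; candidates ⊆ {F,J,M,Y}.
size 0: {}; under {} C still reaches {F,H,J,M,N,Y} ∋ H.
size 1: {F}, {J}, {M} …(+1); under {F} C still reaches {H,J,M,N,Y} ∋ H.
{M,Y}: C⊥H given {M,Y} in G with C→· removed — back-door holds.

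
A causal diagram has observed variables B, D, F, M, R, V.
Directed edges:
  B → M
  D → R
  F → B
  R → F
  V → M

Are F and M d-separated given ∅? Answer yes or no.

No — F and M are d-connected given ∅.

Bayes-Ball from F | ∅ reaches {B,D,M,R}.
M ∈ reach(F|∅) ⇒ F ⊥̸ M | ∅.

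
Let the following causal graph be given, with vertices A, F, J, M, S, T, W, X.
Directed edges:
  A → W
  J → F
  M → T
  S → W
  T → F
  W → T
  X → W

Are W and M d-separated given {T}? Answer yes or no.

No — W and M are d-connected given {T}.

Bayes-Ball from W | {T} reaches {A,M,S,X}.
M ∈ reach(W|{T}) ⇒ W ⊥̸ M | {T}.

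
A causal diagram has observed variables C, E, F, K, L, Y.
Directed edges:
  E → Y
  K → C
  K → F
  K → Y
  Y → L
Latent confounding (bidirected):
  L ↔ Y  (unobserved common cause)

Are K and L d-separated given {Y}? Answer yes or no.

No — K and L are d-connected given {Y}.

Bayes-Ball from K | {Y} reaches {C,E,F,L}.
L ∈ reach(K|{Y}) ⇒ K ⊥̸ L | {Y}.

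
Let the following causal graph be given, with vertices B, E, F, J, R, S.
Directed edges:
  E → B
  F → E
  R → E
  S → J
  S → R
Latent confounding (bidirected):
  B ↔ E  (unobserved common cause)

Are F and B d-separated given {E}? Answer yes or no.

Bayes-Ball from F | {E} reaches {B,J,R,S}.
B ∈ reach(F|{E}) ⇒ F ⊥̸ B | {E}.

No — F and B are d-connected given {E}.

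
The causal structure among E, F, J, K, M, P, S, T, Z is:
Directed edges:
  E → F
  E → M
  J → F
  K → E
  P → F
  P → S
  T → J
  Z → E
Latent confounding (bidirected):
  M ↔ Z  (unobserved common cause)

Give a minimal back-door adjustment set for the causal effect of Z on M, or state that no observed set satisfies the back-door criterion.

desc(Z)\{Z}={E,F,M}; candidates ⊆ {J,K,P,S,T}.
Z↔M: latent back-door arc(s) into Z.
size 0: {}; under {} Z still reaches {M} ∋ M.
size 1: {J}, {K}, {P} …(+2); under {J} Z still reaches {M} ∋ M.
size 2: {J,K}, {J,P}, {J,S} …(+7); under {J,K} Z still reaches {M} ∋ M.
Z↔M cannot be blocked by any observed set — no back-door set.

Z→M: no observed back-door set.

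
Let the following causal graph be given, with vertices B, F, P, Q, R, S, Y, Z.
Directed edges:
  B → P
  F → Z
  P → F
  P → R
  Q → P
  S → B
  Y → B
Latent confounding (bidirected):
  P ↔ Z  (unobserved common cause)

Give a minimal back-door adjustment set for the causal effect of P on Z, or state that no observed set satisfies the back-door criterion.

P→Z: no observed back-door set.

desc(P)\{P}={F,R,Z}; candidates ⊆ {B,Q,S,Y}.
P↔Z: latent back-door arc(s) into P.
size 0: {}; under {} P still reaches {B,Q,S,Y,Z} ∋ Z.
size 1: {B}, {Q}, {S} …(+1); under {B} P still reaches {Q,Z} ∋ Z.
size 2: {B,Q}, {B,S}, {B,Y} …(+3); under {B,Q} P still reaches {Z} ∋ Z.
P↔Z cannot be blocked by any observed set — no back-door set.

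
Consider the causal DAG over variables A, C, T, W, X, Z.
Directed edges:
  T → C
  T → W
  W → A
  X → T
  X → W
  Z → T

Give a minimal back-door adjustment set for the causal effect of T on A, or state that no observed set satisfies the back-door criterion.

desc(T)\{T}={A,C,W}; candidates ⊆ {X,Z}.
size 0: {}; under {} T still reaches {A,W,X,Z} ∋ A.
{X}: T⊥A given {X} in G with T→· removed — back-door holds.

T→A: minimal back-door set {X}.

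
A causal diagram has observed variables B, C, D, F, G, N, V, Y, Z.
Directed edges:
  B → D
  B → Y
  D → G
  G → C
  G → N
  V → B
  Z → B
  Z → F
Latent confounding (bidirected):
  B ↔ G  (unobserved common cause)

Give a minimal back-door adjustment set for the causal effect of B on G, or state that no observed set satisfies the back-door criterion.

B→G: no observed back-door set.

desc(B)\{B}={C,D,G,N,Y}; candidates ⊆ {F,V,Z}.
B↔G: latent back-door arc(s) into B.
size 0: {}; under {} B still reaches {C,F,G,N,V,Z} ∋ G.
size 1: {F}, {V}, {Z}; under {F} B still reaches {C,G,N,V,Z} ∋ G.
size 2: {F,V}, {F,Z}, {V,Z}; under {F,V} B still reaches {C,G,N,Z} ∋ G.
B↔G cannot be blocked by any observed set — no back-door set.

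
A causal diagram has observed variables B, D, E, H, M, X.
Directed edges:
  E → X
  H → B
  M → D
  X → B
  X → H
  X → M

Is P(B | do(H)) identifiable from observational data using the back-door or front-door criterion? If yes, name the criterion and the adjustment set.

P(B|do(H)): backdoor, adjust for {X}.

desc(H)\{H}={B}; candidates ⊆ {D,E,M,X}.
size 0: {}; under {} H still reaches {B,D,E,M,X} ∋ B.
{X}: H⊥B given {X} in G with H→· removed — back-door holds.
P(B|do(H)) = Σ_{X} P(B|H,X)·P(X).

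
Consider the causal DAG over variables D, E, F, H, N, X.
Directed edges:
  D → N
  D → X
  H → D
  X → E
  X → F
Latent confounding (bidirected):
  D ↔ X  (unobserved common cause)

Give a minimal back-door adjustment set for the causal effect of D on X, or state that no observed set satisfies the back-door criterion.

D→X: no observed back-door set.

desc(D)\{D}={E,F,N,X}; candidates ⊆ {H}.
D↔X: latent back-door arc(s) into D.
size 0: {}; under {} D still reaches {E,F,H,X} ∋ X.
size 1: {H}; under {H} D still reaches {E,F,X} ∋ X.
D↔X cannot be blocked by any observed set — no back-door set.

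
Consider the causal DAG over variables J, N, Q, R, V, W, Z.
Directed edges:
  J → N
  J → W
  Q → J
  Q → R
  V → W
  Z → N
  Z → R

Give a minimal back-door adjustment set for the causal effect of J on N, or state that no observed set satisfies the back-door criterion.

J→N: minimal back-door set ∅.

desc(J)\{J}={N,W}; candidates ⊆ {Q,R,V,Z}.
∅: J⊥N given ∅ in G with J→· removed — back-door holds.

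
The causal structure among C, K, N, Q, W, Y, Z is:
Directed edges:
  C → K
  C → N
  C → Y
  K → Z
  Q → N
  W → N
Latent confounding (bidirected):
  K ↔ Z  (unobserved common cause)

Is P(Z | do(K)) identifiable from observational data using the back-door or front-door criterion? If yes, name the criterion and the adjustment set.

desc(K)\{K}={Z}; candidates ⊆ {C,N,Q,W,Y}.
K↔Z: latent back-door arc(s) into K.
size 0: {}; under {} K still reaches {C,N,Y,Z} ∋ Z.
size 1: {C}, {N}, {Q} …(+2); under {C} K still reaches {Z} ∋ Z.
size 2: {C,N}, {C,Q}, {C,W} …(+7); under {C,N} K still reaches {Z} ∋ Z.
K↔Z cannot be blocked by any observed set — no back-door set.
No mediator lies on a directed K→…→Z path.
Neither criterion identifies P(Z|do(K)) in this graph.

P(Z|do(K)): not identifiable (no BD/FD set).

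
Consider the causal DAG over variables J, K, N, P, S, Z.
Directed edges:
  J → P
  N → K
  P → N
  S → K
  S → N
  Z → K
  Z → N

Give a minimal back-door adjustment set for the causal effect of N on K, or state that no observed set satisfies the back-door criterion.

N→K: minimal back-door set {S, Z}.

desc(N)\{N}={K}; candidates ⊆ {J,P,S,Z}.
size 0: {}; under {} N still reaches {J,K,P,S,Z} ∋ K.
size 1: {J}, {P}, {S} …(+1); under {J} N still reaches {K,P,S,Z} ∋ K.
{S,Z}: N⊥K given {S,Z} in G with N→· removed — back-door holds.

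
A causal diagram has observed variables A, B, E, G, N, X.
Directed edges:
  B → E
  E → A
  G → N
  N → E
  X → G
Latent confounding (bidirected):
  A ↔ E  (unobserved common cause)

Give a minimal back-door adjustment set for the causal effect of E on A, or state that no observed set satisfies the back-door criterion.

E→A: no observed back-door set.

desc(E)\{E}={A}; candidates ⊆ {B,G,N,X}.
E↔A: latent back-door arc(s) into E.
size 0: {}; under {} E still reaches {A,B,G,N,X} ∋ A.
size 1: {B}, {G}, {N} …(+1); under {B} E still reaches {A,G,N,X} ∋ A.
size 2: {B,G}, {B,N}, {B,X} …(+3); under {B,G} E still reaches {A,N} ∋ A.
E↔A cannot be blocked by any observed set — no back-door set.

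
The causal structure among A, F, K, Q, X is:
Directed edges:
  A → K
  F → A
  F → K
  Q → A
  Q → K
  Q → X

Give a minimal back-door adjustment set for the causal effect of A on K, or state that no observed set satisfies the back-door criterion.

desc(A)\{A}={K}; candidates ⊆ {F,Q,X}.
size 0: {}; under {} A still reaches {F,K,Q,X} ∋ K.
size 1: {F}, {Q}, {X}; under {F} A still reaches {K,Q,X} ∋ K.
{F,Q}: A⊥K given {F,Q} in G with A→· removed — back-door holds.

A→K: minimal back-door set {F, Q}.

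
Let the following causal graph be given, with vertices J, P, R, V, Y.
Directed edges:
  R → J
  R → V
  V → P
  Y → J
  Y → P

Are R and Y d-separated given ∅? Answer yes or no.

Yes — R ⊥ Y | ∅.

Bayes-Ball from R | ∅ reaches {J,P,V}.
Y ∉ reach(R|∅) ⇒ R ⊥ Y | ∅.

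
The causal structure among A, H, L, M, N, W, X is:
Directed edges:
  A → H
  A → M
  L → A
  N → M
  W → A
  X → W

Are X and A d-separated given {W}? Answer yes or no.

Bayes-Ball from X | {W} reaches ∅.
A ∉ reach(X|{W}) ⇒ X ⊥ A | {W}.

Yes — X ⊥ A | {W}.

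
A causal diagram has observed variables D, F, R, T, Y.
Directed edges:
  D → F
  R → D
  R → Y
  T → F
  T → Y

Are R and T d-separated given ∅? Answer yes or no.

Yes — R ⊥ T | ∅.

Bayes-Ball from R | ∅ reaches {D,F,Y}.
T ∉ reach(R|∅) ⇒ R ⊥ T | ∅.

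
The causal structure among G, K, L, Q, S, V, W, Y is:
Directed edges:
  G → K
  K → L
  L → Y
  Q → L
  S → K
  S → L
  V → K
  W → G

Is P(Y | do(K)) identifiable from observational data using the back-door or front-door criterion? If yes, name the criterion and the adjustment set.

desc(K)\{K}={L,Y}; candidates ⊆ {G,Q,S,V,W}.
size 0: {}; under {} K still reaches {G,L,S,V,W,Y} ∋ Y.
{S}: K⊥Y given {S} in G with K→· removed — back-door holds.
P(Y|do(K)) = Σ_{S} P(Y|K,S)·P(S).

P(Y|do(K)): backdoor, adjust for {S}.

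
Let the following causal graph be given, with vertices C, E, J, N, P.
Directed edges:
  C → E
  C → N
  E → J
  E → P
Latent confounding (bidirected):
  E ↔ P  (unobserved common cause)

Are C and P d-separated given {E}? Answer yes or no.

No — C and P are d-connected given {E}.

Bayes-Ball from C | {E} reaches {N,P}.
P ∈ reach(C|{E}) ⇒ C ⊥̸ P | {E}.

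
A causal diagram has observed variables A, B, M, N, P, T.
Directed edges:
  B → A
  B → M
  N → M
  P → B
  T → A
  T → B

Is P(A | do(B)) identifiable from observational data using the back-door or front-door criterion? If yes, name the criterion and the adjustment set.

desc(B)\{B}={A,M}; candidates ⊆ {N,P,T}.
size 0: {}; under {} B still reaches {A,P,T} ∋ A.
{T}: B⊥A given {T} in G with B→· removed — back-door holds.
P(A|do(B)) = Σ_{T} P(A|B,T)·P(T).

P(A|do(B)): backdoor, adjust for {T}.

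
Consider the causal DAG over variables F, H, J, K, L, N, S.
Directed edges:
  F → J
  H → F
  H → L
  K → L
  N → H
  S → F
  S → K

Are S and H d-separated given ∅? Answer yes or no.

Bayes-Ball from S | ∅ reaches {F,J,K,L}.
H ∉ reach(S|∅) ⇒ S ⊥ H | ∅.

Yes — S ⊥ H | ∅.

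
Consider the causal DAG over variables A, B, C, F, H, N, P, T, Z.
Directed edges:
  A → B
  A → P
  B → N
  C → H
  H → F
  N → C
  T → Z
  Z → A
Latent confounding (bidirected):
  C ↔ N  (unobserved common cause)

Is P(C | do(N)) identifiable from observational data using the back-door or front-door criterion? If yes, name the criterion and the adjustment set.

P(C|do(N)): not identifiable (no BD/FD set).

desc(N)\{N}={C,F,H}; candidates ⊆ {A,B,P,T,Z}.
N↔C: latent back-door arc(s) into N.
size 0: {}; under {} N still reaches {A,B,C,F,H,P,T,Z} ∋ C.
size 1: {A}, {B}, {P} …(+2); under {A} N still reaches {B,C,F,H} ∋ C.
size 2: {A,B}, {A,P}, {A,T} …(+7); under {A,B} N still reaches {C,F,H} ∋ C.
N↔C cannot be blocked by any observed set — no back-door set.
No mediator lies on a directed N→…→C path.
Neither criterion identifies P(C|do(N)) in this graph.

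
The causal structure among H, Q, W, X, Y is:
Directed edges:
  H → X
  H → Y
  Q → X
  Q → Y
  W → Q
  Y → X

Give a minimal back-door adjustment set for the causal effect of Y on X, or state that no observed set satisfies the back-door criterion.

desc(Y)\{Y}={X}; candidates ⊆ {H,Q,W}.
size 0: {}; under {} Y still reaches {H,Q,W,X} ∋ X.
size 1: {H}, {Q}, {W}; under {H} Y still reaches {Q,W,X} ∋ X.
{H,Q}: Y⊥X given {H,Q} in G with Y→· removed — back-door holds.

Y→X: minimal back-door set {H, Q}.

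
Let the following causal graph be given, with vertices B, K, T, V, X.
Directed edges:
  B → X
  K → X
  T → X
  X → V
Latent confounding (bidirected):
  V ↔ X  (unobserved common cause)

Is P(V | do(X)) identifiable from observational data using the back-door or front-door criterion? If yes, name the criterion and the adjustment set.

P(V|do(X)): not identifiable (no BD/FD set).

desc(X)\{X}={V}; candidates ⊆ {B,K,T}.
X↔V: latent back-door arc(s) into X.
size 0: {}; under {} X still reaches {B,K,T,V} ∋ V.
size 1: {B}, {K}, {T}; under {B} X still reaches {K,T,V} ∋ V.
size 2: {B,K}, {B,T}, {K,T}; under {B,K} X still reaches {T,V} ∋ V.
X↔V cannot be blocked by any observed set — no back-door set.
No mediator lies on a directed X→…→V path.
Neither criterion identifies P(V|do(X)) in this graph.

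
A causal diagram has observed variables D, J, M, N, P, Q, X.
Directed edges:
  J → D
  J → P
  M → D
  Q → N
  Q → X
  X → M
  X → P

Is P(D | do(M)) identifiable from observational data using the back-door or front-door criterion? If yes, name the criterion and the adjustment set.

P(D|do(M)): backdoor, adjust for ∅.

desc(M)\{M}={D}; candidates ⊆ {J,N,P,Q,X}.
∅: M⊥D given ∅ in G with M→· removed — back-door holds.
P(D|do(M)) = P(D|M) — no adjustment needed.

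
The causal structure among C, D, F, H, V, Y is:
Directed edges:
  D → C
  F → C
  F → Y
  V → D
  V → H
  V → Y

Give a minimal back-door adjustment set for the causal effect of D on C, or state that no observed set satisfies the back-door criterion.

desc(D)\{D}={C}; candidates ⊆ {F,H,V,Y}.
∅: D⊥C given ∅ in G with D→· removed — back-door holds.

D→C: minimal back-door set ∅.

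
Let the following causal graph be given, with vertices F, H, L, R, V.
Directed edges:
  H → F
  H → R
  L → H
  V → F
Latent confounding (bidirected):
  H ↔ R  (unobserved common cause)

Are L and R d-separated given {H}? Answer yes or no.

Bayes-Ball from L | {H} reaches {R}.
R ∈ reach(L|{H}) ⇒ L ⊥̸ R | {H}.

No — L and R are d-connected given {H}.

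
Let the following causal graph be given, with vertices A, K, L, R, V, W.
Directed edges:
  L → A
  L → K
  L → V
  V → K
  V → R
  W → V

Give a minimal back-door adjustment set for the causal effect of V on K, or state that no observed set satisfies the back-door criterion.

V→K: minimal back-door set {L}.

desc(V)\{V}={K,R}; candidates ⊆ {A,L,W}.
size 0: {}; under {} V still reaches {A,K,L,W} ∋ K.
{L}: V⊥K given {L} in G with V→· removed — back-door holds.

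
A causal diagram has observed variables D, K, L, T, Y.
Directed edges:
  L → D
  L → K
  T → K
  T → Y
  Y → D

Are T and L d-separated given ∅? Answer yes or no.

Bayes-Ball from T | ∅ reaches {D,K,Y}.
L ∉ reach(T|∅) ⇒ T ⊥ L | ∅.

Yes — T ⊥ L | ∅.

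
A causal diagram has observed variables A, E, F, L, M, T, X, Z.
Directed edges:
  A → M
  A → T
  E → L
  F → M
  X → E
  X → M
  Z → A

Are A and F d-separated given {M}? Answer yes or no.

No — A and F are d-connected given {M}.

Bayes-Ball from A | {M} reaches {E,F,L,T,X,Z}.
F ∈ reach(A|{M}) ⇒ A ⊥̸ F | {M}.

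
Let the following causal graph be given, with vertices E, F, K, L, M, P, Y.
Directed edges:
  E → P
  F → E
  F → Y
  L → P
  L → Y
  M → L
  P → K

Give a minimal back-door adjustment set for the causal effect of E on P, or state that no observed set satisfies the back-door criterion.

desc(E)\{E}={K,P}; candidates ⊆ {F,L,M,Y}.
∅: E⊥P given ∅ in G with E→· removed — back-door holds.

E→P: minimal back-door set ∅.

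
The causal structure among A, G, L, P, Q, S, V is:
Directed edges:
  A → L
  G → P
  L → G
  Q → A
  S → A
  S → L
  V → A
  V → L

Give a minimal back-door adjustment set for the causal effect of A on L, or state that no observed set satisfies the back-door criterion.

A→L: minimal back-door set {S, V}.

desc(A)\{A}={G,L,P}; candidates ⊆ {Q,S,V}.
size 0: {}; under {} A still reaches {G,L,P,Q,S,V} ∋ L.
size 1: {Q}, {S}, {V}; under {Q} A still reaches {G,L,P,S,V} ∋ L.
{S,V}: A⊥L given {S,V} in G with A→· removed — back-door holds.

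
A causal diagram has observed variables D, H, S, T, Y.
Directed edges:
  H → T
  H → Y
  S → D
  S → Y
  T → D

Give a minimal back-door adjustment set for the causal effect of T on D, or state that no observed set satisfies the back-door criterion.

desc(T)\{T}={D}; candidates ⊆ {H,S,Y}.
∅: T⊥D given ∅ in G with T→· removed — back-door holds.

T→D: minimal back-door set ∅.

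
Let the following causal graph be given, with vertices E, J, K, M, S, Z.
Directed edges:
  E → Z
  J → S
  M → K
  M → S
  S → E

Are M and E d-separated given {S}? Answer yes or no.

Yes — M ⊥ E | {S}.

Bayes-Ball from M | {S} reaches {J,K}.
E ∉ reach(M|{S}) ⇒ M ⊥ E | {S}.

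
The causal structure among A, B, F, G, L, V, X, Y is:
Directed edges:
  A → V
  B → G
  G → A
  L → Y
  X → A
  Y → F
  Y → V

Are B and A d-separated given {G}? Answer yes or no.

Yes — B ⊥ A | {G}.

Bayes-Ball from B | {G} reaches ∅.
A ∉ reach(B|{G}) ⇒ B ⊥ A | {G}.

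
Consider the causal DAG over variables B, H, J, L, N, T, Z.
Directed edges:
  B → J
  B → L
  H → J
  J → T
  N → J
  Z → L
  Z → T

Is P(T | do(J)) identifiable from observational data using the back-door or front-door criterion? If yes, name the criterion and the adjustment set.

P(T|do(J)): backdoor, adjust for ∅.

desc(J)\{J}={T}; candidates ⊆ {B,H,L,N,Z}.
∅: J⊥T given ∅ in G with J→· removed — back-door holds.
P(T|do(J)) = P(T|J) — no adjustment needed.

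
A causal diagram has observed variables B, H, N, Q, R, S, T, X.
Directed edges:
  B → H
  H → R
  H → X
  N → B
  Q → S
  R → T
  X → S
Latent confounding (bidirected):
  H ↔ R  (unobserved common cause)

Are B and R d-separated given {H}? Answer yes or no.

Bayes-Ball from B | {H} reaches {N,R,T}.
R ∈ reach(B|{H}) ⇒ B ⊥̸ R | {H}.

No — B and R are d-connected given {H}.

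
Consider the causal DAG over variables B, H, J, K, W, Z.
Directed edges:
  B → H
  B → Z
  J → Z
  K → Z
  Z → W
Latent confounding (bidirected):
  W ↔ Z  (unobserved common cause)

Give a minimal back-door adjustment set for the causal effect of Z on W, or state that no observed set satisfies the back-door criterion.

desc(Z)\{Z}={W}; candidates ⊆ {B,H,J,K}.
Z↔W: latent back-door arc(s) into Z.
size 0: {}; under {} Z still reaches {B,H,J,K,W} ∋ W.
size 1: {B}, {H}, {J} …(+1); under {B} Z still reaches {J,K,W} ∋ W.
size 2: {B,H}, {B,J}, {B,K} …(+3); under {B,H} Z still reaches {J,K,W} ∋ W.
Z↔W cannot be blocked by any observed set — no back-door set.

Z→W: no observed back-door set.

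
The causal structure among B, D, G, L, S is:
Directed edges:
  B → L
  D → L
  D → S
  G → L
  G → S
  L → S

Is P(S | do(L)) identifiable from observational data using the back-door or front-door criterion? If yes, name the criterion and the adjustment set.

P(S|do(L)): backdoor, adjust for {D, G}.

desc(L)\{L}={S}; candidates ⊆ {B,D,G}.
size 0: {}; under {} L still reaches {B,D,G,S} ∋ S.
size 1: {B}, {D}, {G}; under {B} L still reaches {D,G,S} ∋ S.
{D,G}: L⊥S given {D,G} in G with L→· removed — back-door holds.
P(S|do(L)) = Σ_{D,G} P(S|L,D,G)·P(D,G).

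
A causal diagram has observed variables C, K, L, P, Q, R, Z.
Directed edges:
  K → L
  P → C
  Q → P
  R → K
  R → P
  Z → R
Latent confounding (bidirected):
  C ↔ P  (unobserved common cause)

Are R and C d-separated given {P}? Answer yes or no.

Bayes-Ball from R | {P} reaches {C,K,L,Q,Z}.
C ∈ reach(R|{P}) ⇒ R ⊥̸ C | {P}.

No — R and C are d-connected given {P}.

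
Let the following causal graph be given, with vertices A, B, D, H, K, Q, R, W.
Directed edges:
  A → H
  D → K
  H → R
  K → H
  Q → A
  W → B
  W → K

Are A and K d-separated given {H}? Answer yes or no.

Bayes-Ball from A | {H} reaches {B,D,K,Q,W}.
K ∈ reach(A|{H}) ⇒ A ⊥̸ K | {H}.

No — A and K are d-connected given {H}.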